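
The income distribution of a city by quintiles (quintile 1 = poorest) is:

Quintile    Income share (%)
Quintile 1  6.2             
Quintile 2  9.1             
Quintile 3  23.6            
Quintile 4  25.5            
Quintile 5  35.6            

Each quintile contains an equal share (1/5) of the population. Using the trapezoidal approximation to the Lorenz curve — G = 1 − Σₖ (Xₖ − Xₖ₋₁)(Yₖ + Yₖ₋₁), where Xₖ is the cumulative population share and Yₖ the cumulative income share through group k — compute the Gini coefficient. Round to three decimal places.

0.301

Cumulative income shares Yₖ: 0.0620, 0.1530, 0.3890, 0.6440, 1.0000
Σ (Xₖ−Xₖ₋₁)(Yₖ+Yₖ₋₁) = (1/5)(0.0620+0.0000) + (1/5)(0.1530+0.0620) + (1/5)(0.3890+0.1530) + (1/5)(0.6440+0.3890) + (1/5)(1.0000+0.6440)
  = 0.0124 + 0.0430 + 0.1084 + 0.2066 + 0.3288 = 0.6992
G = 1 − 0.6992 = 0.3008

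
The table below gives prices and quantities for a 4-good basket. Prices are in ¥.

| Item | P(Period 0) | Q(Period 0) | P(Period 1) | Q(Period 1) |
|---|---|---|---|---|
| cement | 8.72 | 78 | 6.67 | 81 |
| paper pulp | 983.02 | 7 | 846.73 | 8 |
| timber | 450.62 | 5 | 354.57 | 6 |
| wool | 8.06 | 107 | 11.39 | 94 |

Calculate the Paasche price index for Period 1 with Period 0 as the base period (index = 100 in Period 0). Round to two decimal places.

Paasche price index uses current-period quantities as weights.
ΣP(Period 1)·Q(Period 1) = 6.67×81 + 846.73×8 + 354.57×6 + 11.39×94 = 540.27 + 6773.84 + 2127.42 + 1070.66 = 10512.19
ΣP(Period 0)·Q(Period 1) = 8.72×81 + 983.02×8 + 450.62×6 + 8.06×94 = 706.32 + 7864.16 + 2703.72 + 757.64 = 12031.84
Index = 10512.19 / 12031.84 × 100 = 87.3698

87.37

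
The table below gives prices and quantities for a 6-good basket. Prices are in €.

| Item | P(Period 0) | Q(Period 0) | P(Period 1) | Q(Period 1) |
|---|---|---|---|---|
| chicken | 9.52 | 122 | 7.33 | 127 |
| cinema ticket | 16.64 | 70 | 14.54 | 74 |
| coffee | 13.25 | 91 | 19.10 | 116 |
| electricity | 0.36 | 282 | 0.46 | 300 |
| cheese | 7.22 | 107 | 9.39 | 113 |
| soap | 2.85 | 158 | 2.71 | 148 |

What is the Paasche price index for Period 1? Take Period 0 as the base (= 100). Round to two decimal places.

109.38

Paasche price index uses current-period quantities as weights.
ΣP(Period 1)·Q(Period 1) = 7.33×127 + 14.54×74 + 19.10×116 + 0.46×300 + 9.39×113 + 2.71×148 = 930.91 + 1075.96 + 2215.6 + 138 + 1061.07 + 401.08 = 5822.62
ΣP(Period 0)·Q(Period 1) = 9.52×127 + 16.64×74 + 13.25×116 + 0.36×300 + 7.22×113 + 2.85×148 = 1209.04 + 1231.36 + 1537 + 108 + 815.86 + 421.8 = 5323.06
Index = 5822.62 / 5323.06 × 100 = 109.3848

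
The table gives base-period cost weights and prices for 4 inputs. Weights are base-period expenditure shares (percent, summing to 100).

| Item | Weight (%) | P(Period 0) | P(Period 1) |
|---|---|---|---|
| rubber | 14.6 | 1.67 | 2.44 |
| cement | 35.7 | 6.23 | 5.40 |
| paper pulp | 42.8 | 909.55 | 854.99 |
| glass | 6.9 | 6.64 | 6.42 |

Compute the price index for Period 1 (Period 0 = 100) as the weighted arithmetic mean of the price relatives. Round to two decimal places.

99.18

rubber: 14.6 × (2.44/1.67) = 14.6 × 1.461078 = 21.3317
cement: 35.7 × (5.40/6.23) = 35.7 × 0.866774 = 30.9438
paper pulp: 42.8 × (854.99/909.55) = 42.8 × 0.940014 = 40.2326
glass: 6.9 × (6.42/6.64) = 6.9 × 0.966867 = 6.6714
Index = Σ wᵢ·(p₁ᵢ/p₀ᵢ) = 21.3317 + 30.9438 + 40.2326 + 6.6714 = 99.1796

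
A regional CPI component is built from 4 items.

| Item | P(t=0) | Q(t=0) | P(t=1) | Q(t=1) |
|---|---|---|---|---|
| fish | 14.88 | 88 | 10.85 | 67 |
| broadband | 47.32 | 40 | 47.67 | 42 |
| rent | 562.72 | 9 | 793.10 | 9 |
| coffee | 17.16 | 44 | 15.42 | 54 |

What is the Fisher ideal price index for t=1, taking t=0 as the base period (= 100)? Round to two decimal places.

118.78

Laspeyres component (base-period weights):
ΣP(t=1)Q(t=0) = 10.85×88 + 47.67×40 + 793.10×9 + 15.42×44 = 954.8 + 1906.8 + 7137.9 + 678.48 = 10677.98
ΣP(t=0)Q(t=0) = 14.88×88 + 47.32×40 + 562.72×9 + 17.16×44 = 1309.44 + 1892.8 + 5064.48 + 755.04 = 9021.76
L = 10677.98 / 9021.76 × 100 = 118.3581
Paasche component (current-period weights):
ΣP(t=1)Q(t=1) = 10.85×67 + 47.67×42 + 793.10×9 + 15.42×54 = 726.95 + 2002.14 + 7137.9 + 832.68 = 10699.67
ΣP(t=0)Q(t=1) = 14.88×67 + 47.32×42 + 562.72×9 + 17.16×54 = 996.96 + 1987.44 + 5064.48 + 926.64 = 8975.52
P = 10699.67 / 8975.52 × 100 = 119.2095
Fisher = √(L × P) = √(118.3581 × 119.2095) = 118.7830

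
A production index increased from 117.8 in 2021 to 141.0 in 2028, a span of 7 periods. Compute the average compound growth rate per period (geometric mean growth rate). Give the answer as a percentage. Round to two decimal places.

2.60%

Growth factor = (141.0/117.8)^(1/7) = (1.196944)^(1/7) = 1.026014
Growth rate = 1.026014 − 1 = 0.026014 = 2.6014%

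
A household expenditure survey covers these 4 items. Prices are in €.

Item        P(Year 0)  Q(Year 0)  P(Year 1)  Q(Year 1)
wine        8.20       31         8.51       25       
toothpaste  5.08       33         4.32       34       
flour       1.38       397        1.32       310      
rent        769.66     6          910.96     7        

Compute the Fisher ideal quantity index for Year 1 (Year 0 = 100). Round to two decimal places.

111.28

Laspeyres component (base-period weights):
ΣP(Year 0)Q(Year 1) = 8.20×25 + 5.08×34 + 1.38×310 + 769.66×7 = 205 + 172.72 + 427.8 + 5387.62 = 6193.14
ΣP(Year 0)Q(Year 0) = 8.20×31 + 5.08×33 + 1.38×397 + 769.66×6 = 254.2 + 167.64 + 547.86 + 4617.96 = 5587.66
L = 6193.14 / 5587.66 × 100 = 110.8360
Paasche component (current-period weights):
ΣP(Year 1)Q(Year 1) = 8.51×25 + 4.32×34 + 1.32×310 + 910.96×7 = 212.75 + 146.88 + 409.2 + 6376.72 = 7145.55
ΣP(Year 1)Q(Year 0) = 8.51×31 + 4.32×33 + 1.32×397 + 910.96×6 = 263.81 + 142.56 + 524.04 + 5465.76 = 6396.17
P = 7145.55 / 6396.17 × 100 = 111.7161
Fisher = √(L × P) = √(110.8360 × 111.7161) = 111.2752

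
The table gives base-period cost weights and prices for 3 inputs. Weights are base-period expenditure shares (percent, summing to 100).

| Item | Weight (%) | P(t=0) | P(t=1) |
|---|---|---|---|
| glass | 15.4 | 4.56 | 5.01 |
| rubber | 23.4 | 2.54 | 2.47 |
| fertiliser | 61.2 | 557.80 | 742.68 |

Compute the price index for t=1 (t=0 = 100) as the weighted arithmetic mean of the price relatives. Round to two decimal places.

121.16

glass: 15.4 × (5.01/4.56) = 15.4 × 1.098684 = 16.9197
rubber: 23.4 × (2.47/2.54) = 23.4 × 0.972441 = 22.7551
fertiliser: 61.2 × (742.68/557.80) = 61.2 × 1.331445 = 81.4844
Index = Σ wᵢ·(p₁ᵢ/p₀ᵢ) = 16.9197 + 22.7551 + 81.4844 = 121.1593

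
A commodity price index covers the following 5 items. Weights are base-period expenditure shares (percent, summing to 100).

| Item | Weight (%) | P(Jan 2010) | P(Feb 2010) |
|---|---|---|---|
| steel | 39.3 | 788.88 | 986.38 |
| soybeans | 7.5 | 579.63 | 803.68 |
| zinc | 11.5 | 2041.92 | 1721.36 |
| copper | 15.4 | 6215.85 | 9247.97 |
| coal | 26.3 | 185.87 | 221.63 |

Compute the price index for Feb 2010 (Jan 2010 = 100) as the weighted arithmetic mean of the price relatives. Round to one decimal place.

steel: 39.3 × (986.38/788.88) = 39.3 × 1.250355 = 49.1389
soybeans: 7.5 × (803.68/579.63) = 7.5 × 1.386540 = 10.3990
zinc: 11.5 × (1721.36/2041.92) = 11.5 × 0.843010 = 9.6946
copper: 15.4 × (9247.97/6215.85) = 15.4 × 1.487805 = 22.9122
coal: 26.3 × (221.63/185.87) = 26.3 × 1.192393 = 31.3599
Index = Σ wᵢ·(p₁ᵢ/p₀ᵢ) = 49.1389 + 10.3990 + 9.6946 + 22.9122 + 31.3599 = 123.5047

123.5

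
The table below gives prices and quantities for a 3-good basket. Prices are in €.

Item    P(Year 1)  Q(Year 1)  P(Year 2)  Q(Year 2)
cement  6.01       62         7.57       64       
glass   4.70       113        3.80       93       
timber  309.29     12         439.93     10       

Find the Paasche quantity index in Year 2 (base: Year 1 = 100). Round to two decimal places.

84.77

Paasche quantity index uses current-period prices as weights.
ΣP(Year 2)·Q(Year 2) = 7.57×64 + 3.80×93 + 439.93×10 = 484.48 + 353.4 + 4399.3 = 5237.18
ΣP(Year 2)·Q(Year 1) = 7.57×62 + 3.80×113 + 439.93×12 = 469.34 + 429.4 + 5279.16 = 6177.9
Index = 5237.18 / 6177.9 × 100 = 84.7728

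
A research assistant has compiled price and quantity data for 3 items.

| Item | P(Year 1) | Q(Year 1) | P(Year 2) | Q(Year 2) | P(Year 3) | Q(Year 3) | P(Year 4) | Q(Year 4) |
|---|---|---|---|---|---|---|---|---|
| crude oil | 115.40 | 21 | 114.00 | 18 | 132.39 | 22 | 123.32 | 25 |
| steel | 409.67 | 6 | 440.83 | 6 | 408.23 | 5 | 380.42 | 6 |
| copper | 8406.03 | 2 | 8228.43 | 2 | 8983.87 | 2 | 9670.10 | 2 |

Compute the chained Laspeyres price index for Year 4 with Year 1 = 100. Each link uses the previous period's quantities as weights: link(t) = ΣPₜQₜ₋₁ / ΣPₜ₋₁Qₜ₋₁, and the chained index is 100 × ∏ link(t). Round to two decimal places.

111.62

Link Year 1→Year 2:
ΣP(Year 2)Q(Year 1) = 114.00×21 + 440.83×6 + 8228.43×2 = 2394 + 2644.98 + 16456.86 = 21495.84
ΣP(Year 1)Q(Year 1) = 115.40×21 + 409.67×6 + 8406.03×2 = 2423.4 + 2458.02 + 16812.06 = 21693.48
link = 21495.84/21693.48 = 0.990889
Link Year 2→Year 3:
ΣP(Year 3)Q(Year 2) = 132.39×18 + 408.23×6 + 8983.87×2 = 2383.02 + 2449.38 + 17967.74 = 22800.14
ΣP(Year 2)Q(Year 2) = 114.00×18 + 440.83×6 + 8228.43×2 = 2052 + 2644.98 + 16456.86 = 21153.84
link = 22800.14/21153.84 = 1.077825
Link Year 3→Year 4:
ΣP(Year 4)Q(Year 3) = 123.32×22 + 380.42×5 + 9670.10×2 = 2713.04 + 1902.1 + 19340.2 = 23955.34
ΣP(Year 3)Q(Year 3) = 132.39×22 + 408.23×5 + 8983.87×2 = 2912.58 + 2041.15 + 17967.74 = 22921.47
link = 23955.34/22921.47 = 1.045105
Chained index = 100 × 0.990889 × 1.077825 × 1.045105 = 111.6178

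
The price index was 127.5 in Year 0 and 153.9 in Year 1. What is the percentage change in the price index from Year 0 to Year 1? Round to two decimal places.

Change = (153.9 − 127.5) / 127.5 × 100
       = 26.4 / 127.5 × 100 = 20.7059%

20.71%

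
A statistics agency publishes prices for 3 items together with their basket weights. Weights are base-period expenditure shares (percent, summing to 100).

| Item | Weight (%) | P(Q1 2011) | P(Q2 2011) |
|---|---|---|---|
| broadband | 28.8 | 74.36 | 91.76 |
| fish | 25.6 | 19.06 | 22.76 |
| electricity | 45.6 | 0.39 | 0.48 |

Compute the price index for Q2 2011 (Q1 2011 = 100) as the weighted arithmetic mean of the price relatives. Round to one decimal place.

122.2

broadband: 28.8 × (91.76/74.36) = 28.8 × 1.233997 = 35.5391
fish: 25.6 × (22.76/19.06) = 25.6 × 1.194124 = 30.5696
electricity: 45.6 × (0.48/0.39) = 45.6 × 1.230769 = 56.1231
Index = Σ wᵢ·(p₁ᵢ/p₀ᵢ) = 35.5391 + 30.5696 + 56.1231 = 122.2318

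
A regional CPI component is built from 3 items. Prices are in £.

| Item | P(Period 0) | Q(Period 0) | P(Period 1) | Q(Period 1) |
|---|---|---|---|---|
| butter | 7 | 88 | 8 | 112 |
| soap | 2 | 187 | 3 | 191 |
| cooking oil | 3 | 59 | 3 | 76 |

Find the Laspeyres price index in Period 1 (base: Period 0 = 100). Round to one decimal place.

Laspeyres price index uses base-period quantities as weights.
ΣP(Period 1)·Q(Period 0) = 8×88 + 3×187 + 3×59 = 704 + 561 + 177 = 1442
ΣP(Period 0)·Q(Period 0) = 7×88 + 2×187 + 3×59 = 616 + 374 + 177 = 1167
Index = 1442 / 1167 × 100 = 123.5647

123.6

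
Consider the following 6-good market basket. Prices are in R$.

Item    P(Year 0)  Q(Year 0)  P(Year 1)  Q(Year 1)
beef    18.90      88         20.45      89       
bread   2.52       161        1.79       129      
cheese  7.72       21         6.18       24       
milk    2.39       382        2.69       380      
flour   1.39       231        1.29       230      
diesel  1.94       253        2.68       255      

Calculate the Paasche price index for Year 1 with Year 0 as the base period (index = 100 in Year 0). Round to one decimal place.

107.3

Paasche price index uses current-period quantities as weights.
ΣP(Year 1)·Q(Year 1) = 20.45×89 + 1.79×129 + 6.18×24 + 2.69×380 + 1.29×230 + 2.68×255 = 1820.05 + 230.91 + 148.32 + 1022.2 + 296.7 + 683.4 = 4201.58
ΣP(Year 0)·Q(Year 1) = 18.90×89 + 2.52×129 + 7.72×24 + 2.39×380 + 1.39×230 + 1.94×255 = 1682.1 + 325.08 + 185.28 + 908.2 + 319.7 + 494.7 = 3915.06
Index = 4201.58 / 3915.06 × 100 = 107.3184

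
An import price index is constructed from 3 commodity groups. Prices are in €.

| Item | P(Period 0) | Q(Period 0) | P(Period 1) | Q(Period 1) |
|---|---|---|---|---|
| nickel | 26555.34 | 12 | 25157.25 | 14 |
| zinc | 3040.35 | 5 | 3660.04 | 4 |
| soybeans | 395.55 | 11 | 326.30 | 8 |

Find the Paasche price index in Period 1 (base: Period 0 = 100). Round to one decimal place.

Paasche price index uses current-period quantities as weights.
ΣP(Period 1)·Q(Period 1) = 25157.25×14 + 3660.04×4 + 326.30×8 = 352201.5 + 14640.16 + 2610.4 = 369452.06
ΣP(Period 0)·Q(Period 1) = 26555.34×14 + 3040.35×4 + 395.55×8 = 371774.76 + 12161.4 + 3164.4 = 387100.56
Index = 369452.06 / 387100.56 × 100 = 95.4408

95.4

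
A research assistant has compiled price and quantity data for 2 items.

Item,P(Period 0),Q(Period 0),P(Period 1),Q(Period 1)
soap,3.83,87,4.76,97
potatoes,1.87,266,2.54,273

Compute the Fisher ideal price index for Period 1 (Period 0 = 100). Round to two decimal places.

131.08

Laspeyres component (base-period weights):
ΣP(Period 1)Q(Period 0) = 4.76×87 + 2.54×266 = 414.12 + 675.64 = 1089.76
ΣP(Period 0)Q(Period 0) = 3.83×87 + 1.87×266 = 333.21 + 497.42 = 830.63
L = 1089.76 / 830.63 × 100 = 131.1968
Paasche component (current-period weights):
ΣP(Period 1)Q(Period 1) = 4.76×97 + 2.54×273 = 461.72 + 693.42 = 1155.14
ΣP(Period 0)Q(Period 1) = 3.83×97 + 1.87×273 = 371.51 + 510.51 = 882.02
P = 1155.14 / 882.02 × 100 = 130.9653
Fisher = √(L × P) = √(131.1968 × 130.9653) = 131.0810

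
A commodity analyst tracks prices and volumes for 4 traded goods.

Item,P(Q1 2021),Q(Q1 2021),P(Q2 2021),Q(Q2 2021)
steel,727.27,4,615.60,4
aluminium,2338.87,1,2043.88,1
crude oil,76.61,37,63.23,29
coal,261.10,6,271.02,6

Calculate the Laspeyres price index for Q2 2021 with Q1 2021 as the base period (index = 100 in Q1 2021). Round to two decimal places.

Laspeyres price index uses base-period quantities as weights.
ΣP(Q2 2021)·Q(Q1 2021) = 615.60×4 + 2043.88×1 + 63.23×37 + 271.02×6 = 2462.4 + 2043.88 + 2339.51 + 1626.12 = 8471.91
ΣP(Q1 2021)·Q(Q1 2021) = 727.27×4 + 2338.87×1 + 76.61×37 + 261.10×6 = 2909.08 + 2338.87 + 2834.57 + 1566.6 = 9649.12
Index = 8471.91 / 9649.12 × 100 = 87.7998

87.80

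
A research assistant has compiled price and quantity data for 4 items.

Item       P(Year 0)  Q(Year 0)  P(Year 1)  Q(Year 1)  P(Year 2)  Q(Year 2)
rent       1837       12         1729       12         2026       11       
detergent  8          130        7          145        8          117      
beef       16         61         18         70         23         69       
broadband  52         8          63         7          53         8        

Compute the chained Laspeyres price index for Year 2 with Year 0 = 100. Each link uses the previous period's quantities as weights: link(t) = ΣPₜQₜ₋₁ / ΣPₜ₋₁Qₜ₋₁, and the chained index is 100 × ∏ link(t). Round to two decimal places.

Link Year 0→Year 1:
ΣP(Year 1)Q(Year 0) = 1729×12 + 7×130 + 18×61 + 63×8 = 20748 + 910 + 1098 + 504 = 23260
ΣP(Year 0)Q(Year 0) = 1837×12 + 8×130 + 16×61 + 52×8 = 22044 + 1040 + 976 + 416 = 24476
link = 23260/24476 = 0.950319
Link Year 1→Year 2:
ΣP(Year 2)Q(Year 1) = 2026×12 + 8×145 + 23×70 + 53×7 = 24312 + 1160 + 1610 + 371 = 27453
ΣP(Year 1)Q(Year 1) = 1729×12 + 7×145 + 18×70 + 63×7 = 20748 + 1015 + 1260 + 441 = 23464
link = 27453/23464 = 1.170005
Chained index = 100 × 0.950319 × 1.170005 = 111.1878

111.19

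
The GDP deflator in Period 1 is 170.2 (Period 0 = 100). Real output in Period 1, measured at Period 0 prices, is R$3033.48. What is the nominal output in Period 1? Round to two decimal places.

5162.98

Nominal = Real × (Index/100) = 3033.48 × (170.2/100)
        = 3033.48 × 1.702 = 5162.9830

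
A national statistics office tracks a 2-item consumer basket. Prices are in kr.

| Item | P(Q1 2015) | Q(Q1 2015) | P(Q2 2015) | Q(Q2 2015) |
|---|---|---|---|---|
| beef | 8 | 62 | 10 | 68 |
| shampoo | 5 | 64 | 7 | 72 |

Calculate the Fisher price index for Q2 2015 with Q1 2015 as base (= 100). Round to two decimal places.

130.93

Laspeyres component (base-period weights):
ΣP(Q2 2015)Q(Q1 2015) = 10×62 + 7×64 = 620 + 448 = 1068
ΣP(Q1 2015)Q(Q1 2015) = 8×62 + 5×64 = 496 + 320 = 816
L = 1068 / 816 × 100 = 130.8824
Paasche component (current-period weights):
ΣP(Q2 2015)Q(Q2 2015) = 10×68 + 7×72 = 680 + 504 = 1184
ΣP(Q1 2015)Q(Q2 2015) = 8×68 + 5×72 = 544 + 360 = 904
P = 1184 / 904 × 100 = 130.9735
Fisher = √(L × P) = √(130.8824 × 130.9735) = 130.9279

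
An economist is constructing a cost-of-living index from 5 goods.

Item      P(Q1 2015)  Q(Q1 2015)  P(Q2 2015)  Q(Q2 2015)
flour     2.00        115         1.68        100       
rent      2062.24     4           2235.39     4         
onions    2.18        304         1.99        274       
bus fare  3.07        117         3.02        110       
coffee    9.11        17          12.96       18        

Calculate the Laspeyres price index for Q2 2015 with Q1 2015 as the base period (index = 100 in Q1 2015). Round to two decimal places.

106.81

Laspeyres price index uses base-period quantities as weights.
ΣP(Q2 2015)·Q(Q1 2015) = 1.68×115 + 2235.39×4 + 1.99×304 + 3.02×117 + 12.96×17 = 193.2 + 8941.56 + 604.96 + 353.34 + 220.32 = 10313.38
ΣP(Q1 2015)·Q(Q1 2015) = 2.00×115 + 2062.24×4 + 2.18×304 + 3.07×117 + 9.11×17 = 230 + 8248.96 + 662.72 + 359.19 + 154.87 = 9655.74
Index = 10313.38 / 9655.74 × 100 = 106.8109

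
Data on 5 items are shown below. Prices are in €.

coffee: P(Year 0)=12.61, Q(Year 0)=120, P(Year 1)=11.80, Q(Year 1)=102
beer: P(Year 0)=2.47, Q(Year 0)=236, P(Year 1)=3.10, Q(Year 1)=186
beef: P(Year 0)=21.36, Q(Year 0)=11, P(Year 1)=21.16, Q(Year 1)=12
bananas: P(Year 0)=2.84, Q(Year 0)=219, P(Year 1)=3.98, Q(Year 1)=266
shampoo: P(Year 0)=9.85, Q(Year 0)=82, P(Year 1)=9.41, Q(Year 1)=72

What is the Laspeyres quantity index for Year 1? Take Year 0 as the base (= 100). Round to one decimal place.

Laspeyres quantity index uses base-period prices as weights.
ΣP(Year 0)·Q(Year 1) = 12.61×102 + 2.47×186 + 21.36×12 + 2.84×266 + 9.85×72 = 1286.22 + 459.42 + 256.32 + 755.44 + 709.2 = 3466.6
ΣP(Year 0)·Q(Year 0) = 12.61×120 + 2.47×236 + 21.36×11 + 2.84×219 + 9.85×82 = 1513.2 + 582.92 + 234.96 + 621.96 + 807.7 = 3760.74
Index = 3466.6 / 3760.74 × 100 = 92.1787

92.2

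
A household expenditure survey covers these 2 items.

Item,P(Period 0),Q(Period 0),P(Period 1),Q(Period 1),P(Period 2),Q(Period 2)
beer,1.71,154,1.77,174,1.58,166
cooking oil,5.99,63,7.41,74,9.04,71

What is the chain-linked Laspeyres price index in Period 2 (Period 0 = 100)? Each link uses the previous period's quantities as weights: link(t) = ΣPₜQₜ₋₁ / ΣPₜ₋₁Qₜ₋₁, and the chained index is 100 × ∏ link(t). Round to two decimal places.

127.21

Link Period 0→Period 1:
ΣP(Period 1)Q(Period 0) = 1.77×154 + 7.41×63 = 272.58 + 466.83 = 739.41
ΣP(Period 0)Q(Period 0) = 1.71×154 + 5.99×63 = 263.34 + 377.37 = 640.71
link = 739.41/640.71 = 1.154048
Link Period 1→Period 2:
ΣP(Period 2)Q(Period 1) = 1.58×174 + 9.04×74 = 274.92 + 668.96 = 943.88
ΣP(Period 1)Q(Period 1) = 1.77×174 + 7.41×74 = 307.98 + 548.34 = 856.32
link = 943.88/856.32 = 1.102251
Chained index = 100 × 1.154048 × 1.102251 = 127.2051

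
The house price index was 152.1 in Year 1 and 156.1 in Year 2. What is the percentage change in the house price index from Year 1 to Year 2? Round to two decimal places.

Change = (156.1 − 152.1) / 152.1 × 100
       = 4.0 / 152.1 × 100 = 2.6298%

2.63%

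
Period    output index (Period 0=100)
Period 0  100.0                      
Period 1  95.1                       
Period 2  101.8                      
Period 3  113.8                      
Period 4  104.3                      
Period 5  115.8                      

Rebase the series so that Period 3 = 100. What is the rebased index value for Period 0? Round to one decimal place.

Rebased(Period 0) = 100.0 / 113.8 × 100 = 87.8735

87.9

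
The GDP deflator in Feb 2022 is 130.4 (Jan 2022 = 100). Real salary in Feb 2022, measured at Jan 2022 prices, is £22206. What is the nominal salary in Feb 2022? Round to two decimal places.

Nominal = Real × (Index/100) = 22206 × (130.4/100)
        = 22206 × 1.304 = 28956.6240

28956.62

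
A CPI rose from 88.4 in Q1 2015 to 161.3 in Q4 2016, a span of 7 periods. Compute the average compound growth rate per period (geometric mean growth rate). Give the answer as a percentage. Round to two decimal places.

8.97%

Growth factor = (161.3/88.4)^(1/7) = (1.824661)^(1/7) = 1.089712
Growth rate = 1.089712 − 1 = 0.089712 = 8.9712%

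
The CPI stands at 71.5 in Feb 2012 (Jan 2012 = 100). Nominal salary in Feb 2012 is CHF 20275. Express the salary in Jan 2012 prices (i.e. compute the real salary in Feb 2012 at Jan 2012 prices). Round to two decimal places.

Real = Nominal ÷ (Index/100) = 20275 ÷ (71.5/100)
     = 20275 ÷ 0.715 = 28356.6434

28356.64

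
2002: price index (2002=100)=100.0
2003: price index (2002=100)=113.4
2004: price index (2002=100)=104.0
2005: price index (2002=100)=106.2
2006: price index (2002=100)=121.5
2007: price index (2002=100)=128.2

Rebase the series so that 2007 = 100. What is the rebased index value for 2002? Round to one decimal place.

Rebased(2002) = 100.0 / 128.2 × 100 = 78.0031

78.0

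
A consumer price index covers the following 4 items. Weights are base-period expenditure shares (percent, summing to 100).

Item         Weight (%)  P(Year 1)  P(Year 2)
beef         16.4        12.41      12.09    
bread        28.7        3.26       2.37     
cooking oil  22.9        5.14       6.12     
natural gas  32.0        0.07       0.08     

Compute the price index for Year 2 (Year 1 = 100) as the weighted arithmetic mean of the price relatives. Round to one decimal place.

100.7

beef: 16.4 × (12.09/12.41) = 16.4 × 0.974214 = 15.9771
bread: 28.7 × (2.37/3.26) = 28.7 × 0.726994 = 20.8647
cooking oil: 22.9 × (6.12/5.14) = 22.9 × 1.190661 = 27.2661
natural gas: 32.0 × (0.08/0.07) = 32.0 × 1.142857 = 36.5714
Index = Σ wᵢ·(p₁ᵢ/p₀ᵢ) = 15.9771 + 20.8647 + 27.2661 + 36.5714 = 100.6794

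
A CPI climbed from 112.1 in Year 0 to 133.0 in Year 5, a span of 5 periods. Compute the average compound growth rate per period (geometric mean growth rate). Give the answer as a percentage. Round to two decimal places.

3.48%

Growth factor = (133.0/112.1)^(1/5) = (1.186441)^(1/5) = 1.034783
Growth rate = 1.034783 − 1 = 0.034783 = 3.4783%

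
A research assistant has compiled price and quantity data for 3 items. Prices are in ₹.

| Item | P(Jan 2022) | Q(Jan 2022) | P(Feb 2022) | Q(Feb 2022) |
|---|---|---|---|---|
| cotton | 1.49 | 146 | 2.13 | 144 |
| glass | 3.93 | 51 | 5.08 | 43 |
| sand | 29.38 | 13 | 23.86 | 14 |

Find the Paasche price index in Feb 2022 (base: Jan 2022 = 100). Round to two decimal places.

108.09

Paasche price index uses current-period quantities as weights.
ΣP(Feb 2022)·Q(Feb 2022) = 2.13×144 + 5.08×43 + 23.86×14 = 306.72 + 218.44 + 334.04 = 859.2
ΣP(Jan 2022)·Q(Feb 2022) = 1.49×144 + 3.93×43 + 29.38×14 = 214.56 + 168.99 + 411.32 = 794.87
Index = 859.2 / 794.87 × 100 = 108.0931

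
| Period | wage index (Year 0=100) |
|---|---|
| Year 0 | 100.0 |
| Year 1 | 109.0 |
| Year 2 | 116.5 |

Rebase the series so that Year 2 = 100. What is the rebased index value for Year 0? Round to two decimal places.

85.84

Rebased(Year 0) = 100.0 / 116.5 × 100 = 85.8369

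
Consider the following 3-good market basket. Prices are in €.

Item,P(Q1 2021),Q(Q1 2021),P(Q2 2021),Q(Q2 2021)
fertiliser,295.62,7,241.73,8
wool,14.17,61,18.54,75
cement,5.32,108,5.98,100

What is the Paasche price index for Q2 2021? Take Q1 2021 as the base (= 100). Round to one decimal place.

Paasche price index uses current-period quantities as weights.
ΣP(Q2 2021)·Q(Q2 2021) = 241.73×8 + 18.54×75 + 5.98×100 = 1933.84 + 1390.5 + 598 = 3922.34
ΣP(Q1 2021)·Q(Q2 2021) = 295.62×8 + 14.17×75 + 5.32×100 = 2364.96 + 1062.75 + 532 = 3959.71
Index = 3922.34 / 3959.71 × 100 = 99.0562

99.1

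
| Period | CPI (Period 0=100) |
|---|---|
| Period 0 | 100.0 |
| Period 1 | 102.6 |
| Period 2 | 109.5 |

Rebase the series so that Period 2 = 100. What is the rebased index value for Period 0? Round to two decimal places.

Rebased(Period 0) = 100.0 / 109.5 × 100 = 91.3242

91.32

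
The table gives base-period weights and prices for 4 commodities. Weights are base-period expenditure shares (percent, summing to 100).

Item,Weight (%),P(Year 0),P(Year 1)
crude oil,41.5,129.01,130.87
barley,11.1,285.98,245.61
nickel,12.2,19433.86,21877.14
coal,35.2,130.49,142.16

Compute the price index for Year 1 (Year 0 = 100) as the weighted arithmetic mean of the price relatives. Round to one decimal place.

crude oil: 41.5 × (130.87/129.01) = 41.5 × 1.014417 = 42.0983
barley: 11.1 × (245.61/285.98) = 11.1 × 0.858836 = 9.5331
nickel: 12.2 × (21877.14/19433.86) = 12.2 × 1.125723 = 13.7338
coal: 35.2 × (142.16/130.49) = 35.2 × 1.089432 = 38.3480
Index = Σ wᵢ·(p₁ᵢ/p₀ᵢ) = 42.0983 + 9.5331 + 13.7338 + 38.3480 = 103.7132

103.7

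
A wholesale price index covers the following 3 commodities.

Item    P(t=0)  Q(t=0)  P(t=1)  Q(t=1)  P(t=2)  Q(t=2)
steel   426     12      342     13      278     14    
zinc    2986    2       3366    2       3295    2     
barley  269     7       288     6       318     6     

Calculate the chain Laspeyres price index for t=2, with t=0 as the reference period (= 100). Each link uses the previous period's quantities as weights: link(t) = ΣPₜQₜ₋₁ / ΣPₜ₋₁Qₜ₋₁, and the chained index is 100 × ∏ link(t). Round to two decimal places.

Link t=0→t=1:
ΣP(t=1)Q(t=0) = 342×12 + 3366×2 + 288×7 = 4104 + 6732 + 2016 = 12852
ΣP(t=0)Q(t=0) = 426×12 + 2986×2 + 269×7 = 5112 + 5972 + 1883 = 12967
link = 12852/12967 = 0.991131
Link t=1→t=2:
ΣP(t=2)Q(t=1) = 278×13 + 3295×2 + 318×6 = 3614 + 6590 + 1908 = 12112
ΣP(t=1)Q(t=1) = 342×13 + 3366×2 + 288×6 = 4446 + 6732 + 1728 = 12906
link = 12112/12906 = 0.938478
Chained index = 100 × 0.991131 × 0.938478 = 93.0155

93.02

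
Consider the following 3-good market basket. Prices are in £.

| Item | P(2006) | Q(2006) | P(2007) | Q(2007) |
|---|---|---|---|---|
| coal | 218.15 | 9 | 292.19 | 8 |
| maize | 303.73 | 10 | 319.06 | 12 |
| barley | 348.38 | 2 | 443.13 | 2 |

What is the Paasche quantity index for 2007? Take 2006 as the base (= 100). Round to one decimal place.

Paasche quantity index uses current-period prices as weights.
ΣP(2007)·Q(2007) = 292.19×8 + 319.06×12 + 443.13×2 = 2337.52 + 3828.72 + 886.26 = 7052.5
ΣP(2007)·Q(2006) = 292.19×9 + 319.06×10 + 443.13×2 = 2629.71 + 3190.6 + 886.26 = 6706.57
Index = 7052.5 / 6706.57 × 100 = 105.1581

105.2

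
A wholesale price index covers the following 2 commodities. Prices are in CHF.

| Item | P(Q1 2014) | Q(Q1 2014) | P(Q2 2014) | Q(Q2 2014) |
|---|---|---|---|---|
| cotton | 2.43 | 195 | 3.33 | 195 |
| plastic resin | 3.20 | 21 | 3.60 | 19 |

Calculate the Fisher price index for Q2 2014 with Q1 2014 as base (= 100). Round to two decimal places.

Laspeyres component (base-period weights):
ΣP(Q2 2014)Q(Q1 2014) = 3.33×195 + 3.60×21 = 649.35 + 75.6 = 724.95
ΣP(Q1 2014)Q(Q1 2014) = 2.43×195 + 3.20×21 = 473.85 + 67.2 = 541.05
L = 724.95 / 541.05 × 100 = 133.9895
Paasche component (current-period weights):
ΣP(Q2 2014)Q(Q2 2014) = 3.33×195 + 3.60×19 = 649.35 + 68.4 = 717.75
ΣP(Q1 2014)Q(Q2 2014) = 2.43×195 + 3.20×19 = 473.85 + 60.8 = 534.65
P = 717.75 / 534.65 × 100 = 134.2467
Fisher = √(L × P) = √(133.9895 × 134.2467) = 134.1180

134.12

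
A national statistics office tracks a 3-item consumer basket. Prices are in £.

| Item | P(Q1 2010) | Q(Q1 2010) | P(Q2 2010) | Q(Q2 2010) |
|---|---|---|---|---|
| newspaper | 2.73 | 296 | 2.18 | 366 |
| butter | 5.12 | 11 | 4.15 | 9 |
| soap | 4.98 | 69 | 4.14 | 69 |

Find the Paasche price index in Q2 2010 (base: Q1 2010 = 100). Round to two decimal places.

Paasche price index uses current-period quantities as weights.
ΣP(Q2 2010)·Q(Q2 2010) = 2.18×366 + 4.15×9 + 4.14×69 = 797.88 + 37.35 + 285.66 = 1120.89
ΣP(Q1 2010)·Q(Q2 2010) = 2.73×366 + 5.12×9 + 4.98×69 = 999.18 + 46.08 + 343.62 = 1388.88
Index = 1120.89 / 1388.88 × 100 = 80.7046

80.70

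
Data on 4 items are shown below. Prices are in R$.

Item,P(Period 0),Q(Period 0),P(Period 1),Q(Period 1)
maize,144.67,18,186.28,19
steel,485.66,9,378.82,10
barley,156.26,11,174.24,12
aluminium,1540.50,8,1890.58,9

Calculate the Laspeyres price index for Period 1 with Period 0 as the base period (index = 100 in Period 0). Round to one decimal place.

Laspeyres price index uses base-period quantities as weights.
ΣP(Period 1)·Q(Period 0) = 186.28×18 + 378.82×9 + 174.24×11 + 1890.58×8 = 3353.04 + 3409.38 + 1916.64 + 15124.64 = 23803.7
ΣP(Period 0)·Q(Period 0) = 144.67×18 + 485.66×9 + 156.26×11 + 1540.50×8 = 2604.06 + 4370.94 + 1718.86 + 12324 = 21017.86
Index = 23803.7 / 21017.86 × 100 = 113.2546

113.3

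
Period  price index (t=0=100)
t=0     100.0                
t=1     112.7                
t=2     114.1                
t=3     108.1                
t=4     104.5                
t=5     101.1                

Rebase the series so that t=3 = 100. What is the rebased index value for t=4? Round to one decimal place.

96.7

Rebased(t=4) = 104.5 / 108.1 × 100 = 96.6698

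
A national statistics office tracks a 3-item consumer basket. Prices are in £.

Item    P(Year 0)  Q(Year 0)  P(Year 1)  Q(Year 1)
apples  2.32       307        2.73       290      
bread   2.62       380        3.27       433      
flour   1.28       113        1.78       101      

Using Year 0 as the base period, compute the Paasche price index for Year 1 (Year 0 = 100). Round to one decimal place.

Paasche price index uses current-period quantities as weights.
ΣP(Year 1)·Q(Year 1) = 2.73×290 + 3.27×433 + 1.78×101 = 791.7 + 1415.91 + 179.78 = 2387.39
ΣP(Year 0)·Q(Year 1) = 2.32×290 + 2.62×433 + 1.28×101 = 672.8 + 1134.46 + 129.28 = 1936.54
Index = 2387.39 / 1936.54 × 100 = 123.2812

123.3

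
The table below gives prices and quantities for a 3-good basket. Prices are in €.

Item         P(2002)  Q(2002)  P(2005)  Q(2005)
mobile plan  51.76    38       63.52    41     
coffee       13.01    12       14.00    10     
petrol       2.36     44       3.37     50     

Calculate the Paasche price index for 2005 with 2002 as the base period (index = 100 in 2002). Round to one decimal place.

Paasche price index uses current-period quantities as weights.
ΣP(2005)·Q(2005) = 63.52×41 + 14.00×10 + 3.37×50 = 2604.32 + 140 + 168.5 = 2912.82
ΣP(2002)·Q(2005) = 51.76×41 + 13.01×10 + 2.36×50 = 2122.16 + 130.1 + 118 = 2370.26
Index = 2912.82 / 2370.26 × 100 = 122.8903

122.9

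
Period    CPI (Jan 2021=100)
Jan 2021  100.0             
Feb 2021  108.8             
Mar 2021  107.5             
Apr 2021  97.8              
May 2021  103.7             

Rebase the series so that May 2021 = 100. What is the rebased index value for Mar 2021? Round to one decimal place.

103.7

Rebased(Mar 2021) = 107.5 / 103.7 × 100 = 103.6644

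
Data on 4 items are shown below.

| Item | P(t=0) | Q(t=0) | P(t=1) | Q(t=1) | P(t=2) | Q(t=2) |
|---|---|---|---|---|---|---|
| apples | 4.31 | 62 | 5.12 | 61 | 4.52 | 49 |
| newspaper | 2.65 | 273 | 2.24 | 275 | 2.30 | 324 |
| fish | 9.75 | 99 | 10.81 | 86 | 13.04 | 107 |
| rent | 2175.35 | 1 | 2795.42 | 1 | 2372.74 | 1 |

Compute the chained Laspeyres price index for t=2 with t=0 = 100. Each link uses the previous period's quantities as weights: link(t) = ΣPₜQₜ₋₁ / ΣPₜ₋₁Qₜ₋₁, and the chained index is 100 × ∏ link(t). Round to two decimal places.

109.80

Link t=0→t=1:
ΣP(t=1)Q(t=0) = 5.12×62 + 2.24×273 + 10.81×99 + 2795.42×1 = 317.44 + 611.52 + 1070.19 + 2795.42 = 4794.57
ΣP(t=0)Q(t=0) = 4.31×62 + 2.65×273 + 9.75×99 + 2175.35×1 = 267.22 + 723.45 + 965.25 + 2175.35 = 4131.27
link = 4794.57/4131.27 = 1.160556
Link t=1→t=2:
ΣP(t=2)Q(t=1) = 4.52×61 + 2.30×275 + 13.04×86 + 2372.74×1 = 275.72 + 632.5 + 1121.44 + 2372.74 = 4402.4
ΣP(t=1)Q(t=1) = 5.12×61 + 2.24×275 + 10.81×86 + 2795.42×1 = 312.32 + 616 + 929.66 + 2795.42 = 4653.4
link = 4402.4/4653.4 = 0.946061
Chained index = 100 × 1.160556 × 0.946061 = 109.7957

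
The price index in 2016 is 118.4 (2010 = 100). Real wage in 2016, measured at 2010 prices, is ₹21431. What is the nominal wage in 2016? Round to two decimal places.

Nominal = Real × (Index/100) = 21431 × (118.4/100)
        = 21431 × 1.184 = 25374.3040

25374.30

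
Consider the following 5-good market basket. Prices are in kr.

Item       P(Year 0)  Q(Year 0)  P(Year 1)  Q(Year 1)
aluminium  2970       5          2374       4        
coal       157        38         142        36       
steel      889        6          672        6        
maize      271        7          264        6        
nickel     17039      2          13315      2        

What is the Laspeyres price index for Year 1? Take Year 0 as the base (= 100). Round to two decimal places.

80.12

Laspeyres price index uses base-period quantities as weights.
ΣP(Year 1)·Q(Year 0) = 2374×5 + 142×38 + 672×6 + 264×7 + 13315×2 = 11870 + 5396 + 4032 + 1848 + 26630 = 49776
ΣP(Year 0)·Q(Year 0) = 2970×5 + 157×38 + 889×6 + 271×7 + 17039×2 = 14850 + 5966 + 5334 + 1897 + 34078 = 62125
Index = 49776 / 62125 × 100 = 80.1223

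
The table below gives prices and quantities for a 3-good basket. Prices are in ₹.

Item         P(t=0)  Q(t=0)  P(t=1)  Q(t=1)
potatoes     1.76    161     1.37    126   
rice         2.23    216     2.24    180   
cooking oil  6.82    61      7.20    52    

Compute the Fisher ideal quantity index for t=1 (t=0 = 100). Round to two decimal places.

Laspeyres component (base-period weights):
ΣP(t=0)Q(t=1) = 1.76×126 + 2.23×180 + 6.82×52 = 221.76 + 401.4 + 354.64 = 977.8
ΣP(t=0)Q(t=0) = 1.76×161 + 2.23×216 + 6.82×61 = 283.36 + 481.68 + 416.02 = 1181.06
L = 977.8 / 1181.06 × 100 = 82.7900
Paasche component (current-period weights):
ΣP(t=1)Q(t=1) = 1.37×126 + 2.24×180 + 7.20×52 = 172.62 + 403.2 + 374.4 = 950.22
ΣP(t=1)Q(t=0) = 1.37×161 + 2.24×216 + 7.20×61 = 220.57 + 483.84 + 439.2 = 1143.61
P = 950.22 / 1143.61 × 100 = 83.0895
Fisher = √(L × P) = √(82.7900 × 83.0895) = 82.9396

82.94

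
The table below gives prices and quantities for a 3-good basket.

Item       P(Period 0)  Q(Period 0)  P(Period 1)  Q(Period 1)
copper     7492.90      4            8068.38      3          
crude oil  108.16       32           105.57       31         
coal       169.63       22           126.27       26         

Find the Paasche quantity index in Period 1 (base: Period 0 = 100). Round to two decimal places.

80.04

Paasche quantity index uses current-period prices as weights.
ΣP(Period 1)·Q(Period 1) = 8068.38×3 + 105.57×31 + 126.27×26 = 24205.14 + 3272.67 + 3283.02 = 30760.83
ΣP(Period 1)·Q(Period 0) = 8068.38×4 + 105.57×32 + 126.27×22 = 32273.52 + 3378.24 + 2777.94 = 38429.7
Index = 30760.83 / 38429.7 × 100 = 80.0444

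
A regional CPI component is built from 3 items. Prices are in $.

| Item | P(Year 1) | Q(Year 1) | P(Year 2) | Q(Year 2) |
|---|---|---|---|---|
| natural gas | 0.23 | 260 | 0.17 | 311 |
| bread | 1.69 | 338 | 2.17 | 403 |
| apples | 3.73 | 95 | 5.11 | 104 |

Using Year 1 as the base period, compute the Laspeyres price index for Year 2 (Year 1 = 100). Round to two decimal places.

128.19

Laspeyres price index uses base-period quantities as weights.
ΣP(Year 2)·Q(Year 1) = 0.17×260 + 2.17×338 + 5.11×95 = 44.2 + 733.46 + 485.45 = 1263.11
ΣP(Year 1)·Q(Year 1) = 0.23×260 + 1.69×338 + 3.73×95 = 59.8 + 571.22 + 354.35 = 985.37
Index = 1263.11 / 985.37 × 100 = 128.1864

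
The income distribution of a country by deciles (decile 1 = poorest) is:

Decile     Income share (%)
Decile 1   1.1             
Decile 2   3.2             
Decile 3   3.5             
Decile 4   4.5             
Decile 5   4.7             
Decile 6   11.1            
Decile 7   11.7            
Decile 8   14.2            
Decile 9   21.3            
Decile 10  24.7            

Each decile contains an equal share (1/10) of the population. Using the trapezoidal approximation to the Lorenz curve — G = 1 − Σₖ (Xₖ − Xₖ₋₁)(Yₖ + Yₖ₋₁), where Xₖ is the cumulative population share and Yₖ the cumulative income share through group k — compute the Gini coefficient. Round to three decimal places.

0.421

Cumulative income shares Yₖ: 0.0110, 0.0430, 0.0780, 0.1230, 0.1700, 0.2810, 0.3980, 0.5400, 0.7530, 1.0000
Σ (Xₖ−Xₖ₋₁)(Yₖ+Yₖ₋₁) = (1/10)(0.0110+0.0000) + (1/10)(0.0430+0.0110) + (1/10)(0.0780+0.0430) + (1/10)(0.1230+0.0780) + (1/10)(0.1700+0.1230) + (1/10)(0.2810+0.1700) + (1/10)(0.3980+0.2810) + (1/10)(0.5400+0.3980) + (1/10)(0.7530+0.5400) + (1/10)(1.0000+0.7530)
  = 0.0011 + 0.0054 + 0.0121 + 0.0201 + 0.0293 + 0.0451 + 0.0679 + 0.0938 + 0.1293 + 0.1753 = 0.5794
G = 1 − 0.5794 = 0.4206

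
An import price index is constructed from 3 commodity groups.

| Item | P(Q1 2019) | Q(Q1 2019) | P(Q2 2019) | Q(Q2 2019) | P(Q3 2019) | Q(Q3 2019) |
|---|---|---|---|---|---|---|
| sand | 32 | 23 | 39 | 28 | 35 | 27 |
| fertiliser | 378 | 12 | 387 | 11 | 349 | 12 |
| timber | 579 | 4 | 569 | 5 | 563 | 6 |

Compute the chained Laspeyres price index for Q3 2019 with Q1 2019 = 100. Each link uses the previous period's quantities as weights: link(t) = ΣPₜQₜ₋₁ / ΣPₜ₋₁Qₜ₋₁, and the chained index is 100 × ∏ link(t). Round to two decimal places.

95.98

Link Q1 2019→Q2 2019:
ΣP(Q2 2019)Q(Q1 2019) = 39×23 + 387×12 + 569×4 = 897 + 4644 + 2276 = 7817
ΣP(Q1 2019)Q(Q1 2019) = 32×23 + 378×12 + 579×4 = 736 + 4536 + 2316 = 7588
link = 7817/7588 = 1.030179
Link Q2 2019→Q3 2019:
ΣP(Q3 2019)Q(Q2 2019) = 35×28 + 349×11 + 563×5 = 980 + 3839 + 2815 = 7634
ΣP(Q2 2019)Q(Q2 2019) = 39×28 + 387×11 + 569×5 = 1092 + 4257 + 2845 = 8194
link = 7634/8194 = 0.931657
Chained index = 100 × 1.030179 × 0.931657 = 95.9774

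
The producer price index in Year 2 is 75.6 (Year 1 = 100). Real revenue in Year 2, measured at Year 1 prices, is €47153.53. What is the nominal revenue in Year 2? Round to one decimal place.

Nominal = Real × (Index/100) = 47153.53 × (75.6/100)
        = 47153.53 × 0.756 = 35648.0687

35648.1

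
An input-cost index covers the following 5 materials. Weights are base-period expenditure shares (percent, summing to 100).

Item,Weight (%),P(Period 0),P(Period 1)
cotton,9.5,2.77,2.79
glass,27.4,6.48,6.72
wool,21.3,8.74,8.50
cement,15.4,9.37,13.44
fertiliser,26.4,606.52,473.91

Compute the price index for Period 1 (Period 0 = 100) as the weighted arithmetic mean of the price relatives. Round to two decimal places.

101.42

cotton: 9.5 × (2.79/2.77) = 9.5 × 1.007220 = 9.5686
glass: 27.4 × (6.72/6.48) = 27.4 × 1.037037 = 28.4148
wool: 21.3 × (8.50/8.74) = 21.3 × 0.972540 = 20.7151
cement: 15.4 × (13.44/9.37) = 15.4 × 1.434365 = 22.0892
fertiliser: 26.4 × (473.91/606.52) = 26.4 × 0.781359 = 20.6279
Index = Σ wᵢ·(p₁ᵢ/p₀ᵢ) = 9.5686 + 28.4148 + 20.7151 + 22.0892 + 20.6279 = 101.4156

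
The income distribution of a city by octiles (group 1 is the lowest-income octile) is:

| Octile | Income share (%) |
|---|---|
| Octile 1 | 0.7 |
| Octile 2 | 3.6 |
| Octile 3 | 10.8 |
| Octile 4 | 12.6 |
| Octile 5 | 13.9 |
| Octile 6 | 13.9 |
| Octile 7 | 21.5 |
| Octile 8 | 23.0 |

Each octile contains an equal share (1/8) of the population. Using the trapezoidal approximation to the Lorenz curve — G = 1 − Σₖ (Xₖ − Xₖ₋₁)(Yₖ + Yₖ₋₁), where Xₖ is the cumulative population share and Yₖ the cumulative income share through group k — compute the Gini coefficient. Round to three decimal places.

0.320

Cumulative income shares Yₖ: 0.0070, 0.0430, 0.1510, 0.2770, 0.4160, 0.5550, 0.7700, 1.0000
Σ (Xₖ−Xₖ₋₁)(Yₖ+Yₖ₋₁) = (1/8)(0.0070+0.0000) + (1/8)(0.0430+0.0070) + (1/8)(0.1510+0.0430) + (1/8)(0.2770+0.1510) + (1/8)(0.4160+0.2770) + (1/8)(0.5550+0.4160) + (1/8)(0.7700+0.5550) + (1/8)(1.0000+0.7700)
  = 0.0009 + 0.0063 + 0.0243 + 0.0535 + 0.0866 + 0.1214 + 0.1656 + 0.2213 = 0.6798
G = 1 − 0.6798 = 0.3202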